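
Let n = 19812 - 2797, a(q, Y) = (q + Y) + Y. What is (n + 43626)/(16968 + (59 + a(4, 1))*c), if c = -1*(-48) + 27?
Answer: 60641/21843 ≈ 2.7762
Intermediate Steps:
c = 75 (c = 48 + 27 = 75)
a(q, Y) = q + 2*Y (a(q, Y) = (Y + q) + Y = q + 2*Y)
n = 17015
(n + 43626)/(16968 + (59 + a(4, 1))*c) = (17015 + 43626)/(16968 + (59 + (4 + 2*1))*75) = 60641/(16968 + (59 + (4 + 2))*75) = 60641/(16968 + (59 + 6)*75) = 60641/(16968 + 65*75) = 60641/(16968 + 4875) = 60641/21843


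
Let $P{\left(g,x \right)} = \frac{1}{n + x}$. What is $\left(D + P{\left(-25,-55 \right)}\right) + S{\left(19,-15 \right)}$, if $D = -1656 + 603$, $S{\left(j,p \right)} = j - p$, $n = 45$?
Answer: $- \frac{10191}{10} \approx -1019.1$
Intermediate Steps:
$D = -1053$
$P{\left(g,x \right)} = \frac{1}{45 + x}$
$\left(D + P{\left(-25,-55 \right)}\right) + S{\left(19,-15 \right)} = \left(-1053 + \frac{1}{45 - 55}\right) + \left(19 - -15\right) = \left(-1053 + \frac{1}{-10}\right) + \left(19 + 15\right) = \left(-1053 - \frac{1}{10}\right) + 34 = - \frac{10531}{10} + 34 = - \frac{10191}{10}$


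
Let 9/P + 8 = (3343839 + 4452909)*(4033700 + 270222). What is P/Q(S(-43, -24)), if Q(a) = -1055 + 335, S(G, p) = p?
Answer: -1/2684527619651840 ≈ -3.7251e-16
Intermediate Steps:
Q(a) = -720
P = 9/33556595245648 (P = 9/(-8 + (3343839 + 4452909)*(4033700 + 270222)) = 9/(-8 + 7796748*4303922) = 9/(-8 + 33556595245656) = 9/33556595245648 ≈ 2.6820e-13)
P/Q(S(-43, -24)) = (9/33556595245648)/(-720) = (9/33556595245648)*(-1/720) = -1/2684527619651840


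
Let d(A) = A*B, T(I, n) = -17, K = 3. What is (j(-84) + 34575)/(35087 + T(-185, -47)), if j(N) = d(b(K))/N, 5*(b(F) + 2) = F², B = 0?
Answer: 2305/2338 ≈ 0.98589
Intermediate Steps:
b(F) = -2 + F²/5
d(A) = 0 (d(A) = A*0 = 0)
j(N) = 0 (j(N) = 0/N = 0)
(j(-84) + 34575)/(35087 + T(-185, -47)) = (0 + 34575)/(35087 - 17) = 34575/35070 = 34575*(1/35070) = 2305/2338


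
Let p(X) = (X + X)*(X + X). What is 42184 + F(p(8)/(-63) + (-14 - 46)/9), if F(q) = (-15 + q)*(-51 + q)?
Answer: 173732365/3969 ≈ 43772.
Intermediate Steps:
p(X) = 4*X² (p(X) = (2*X)*(2*X) = 4*X²)
F(q) = (-51 + q)*(-15 + q)
42184 + F(p(8)/(-63) + (-14 - 46)/9) = 42184 + (765 + ((4*8²)/(-63) + (-14 - 46)/9)² - 66*((4*8²)/(-63) + (-14 - 46)/9)) = 42184 + (765 + ((4*64)*(-1/63) - 60*⅑)² - 66*((4*64)*(-1/63) - 60*⅑)) = 42184 + (765 + (256*(-1/63) - 20/3)² - 66*(256*(-1/63) - 20/3)) = 42184 + (765 + (-256/63 - 20/3)² - 66*(-256/63 - 20/3)) = 42184 + (765 + (-676/63)² - 66*(-676/63)) = 42184 + (765 + 456976/3969 + 14872/21) = 42184 + 6304069/3969 = 173732365/3969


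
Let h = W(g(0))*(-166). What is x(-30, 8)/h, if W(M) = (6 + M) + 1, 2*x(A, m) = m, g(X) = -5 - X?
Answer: -1/83 ≈ -0.012048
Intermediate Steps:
x(A, m) = m/2
W(M) = 7 + M
h = -332 (h = (7 + (-5 - 1*0))*(-166) = (7 + (-5 + 0))*(-166) = (7 - 5)*(-166) = 2*(-166) = -332)
x(-30, 8)/h = ((½)*8)/(-332) = 4*(-1/332) = -1/83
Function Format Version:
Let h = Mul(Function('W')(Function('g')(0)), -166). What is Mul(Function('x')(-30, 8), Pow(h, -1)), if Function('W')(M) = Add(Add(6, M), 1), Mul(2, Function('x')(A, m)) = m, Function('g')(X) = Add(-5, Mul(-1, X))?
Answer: Rational(-1, 83) ≈ -0.012048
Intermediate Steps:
Function('x')(A, m) = Mul(Rational(1, 2), m)
Function('W')(M) = Add(7, M)
h = -332 (h = Mul(Add(7, Add(-5, Mul(-1, 0))), -166) = Mul(Add(7, Add(-5, 0)), -166) = Mul(Add(7, -5), -166) = Mul(2, -166) = -332)
Mul(Function('x')(-30, 8), Pow(h, -1)) = Mul(Mul(Rational(1, 2), 8), Pow(-332, -1)) = Mul(4, Rational(-1, 332)) = Rational(-1, 83)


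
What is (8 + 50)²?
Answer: 3364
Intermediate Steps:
(8 + 50)² = 58² = 3364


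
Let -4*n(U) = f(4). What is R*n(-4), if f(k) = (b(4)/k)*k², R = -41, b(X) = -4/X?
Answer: -41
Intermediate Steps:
f(k) = -k (f(k) = ((-4/4)/k)*k² = ((-4*¼)/k)*k² = (-1/k)*k² = -k)
n(U) = 1 (n(U) = -(-1)*4/4 = -¼*(-4) = 1)
R*n(-4) = -41*1 = -41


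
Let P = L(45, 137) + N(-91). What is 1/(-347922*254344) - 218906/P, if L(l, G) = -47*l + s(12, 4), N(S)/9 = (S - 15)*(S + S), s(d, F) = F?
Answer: -19371401987885725/15177860610155856 ≈ -1.2763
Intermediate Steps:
N(S) = 18*S*(-15 + S) (N(S) = 9*((S - 15)*(S + S)) = 9*((-15 + S)*(2*S)) = 9*(2*S*(-15 + S)) = 18*S*(-15 + S))
L(l, G) = 4 - 47*l (L(l, G) = -47*l + 4 = 4 - 47*l)
P = 171517 (P = (4 - 47*45) + 18*(-91)*(-15 - 91) = (4 - 2115) + 18*(-91)*(-106) = -2111 + 173628 = 171517)
1/(-347922*254344) - 218906/P = 1/(-347922*254344) - 218906/171517 = -1/347922*1/254344 - 218906*1/171517 = -1/88491873168 - 218906/171517 = -19371401987885725/15177860610155856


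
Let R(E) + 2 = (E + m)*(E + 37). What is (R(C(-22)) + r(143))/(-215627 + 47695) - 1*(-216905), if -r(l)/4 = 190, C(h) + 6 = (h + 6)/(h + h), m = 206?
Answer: 2203729738741/10159886 ≈ 2.1691e+5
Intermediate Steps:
C(h) = -6 + (6 + h)/(2*h) (C(h) = -6 + (h + 6)/(h + h) = -6 + (6 + h)/((2*h)) = -6 + (6 + h)*(1/(2*h)) = -6 + (6 + h)/(2*h))
r(l) = -760 (r(l) = -4*190 = -760)
R(E) = -2 + (37 + E)*(206 + E) (R(E) = -2 + (E + 206)*(E + 37) = -2 + (206 + E)*(37 + E) = -2 + (37 + E)*(206 + E))
(R(C(-22)) + r(143))/(-215627 + 47695) - 1*(-216905) = ((7620 + (-11/2 + 3/(-22))² + 243*(-11/2 + 3/(-22))) - 760)/(-215627 + 47695) - 1*(-216905) = ((7620 + (-11/2 + 3*(-1/22))² + 243*(-11/2 + 3*(-1/22))) - 760)/(-167932) + 216905 = ((7620 + (-11/2 - 3/22)² + 243*(-11/2 - 3/22)) - 760)*(-1/167932) + 216905 = ((7620 + (-62/11)² + 243*(-62/11)) - 760)*(-1/167932) + 216905 = ((7620 + 3844/121 - 15066/11) - 760)*(-1/167932) + 216905 = (760138/121 - 760)*(-1/167932) + 216905 = (668178/121)*(-1/167932) + 216905 = -334089/10159886 + 216905 = 2203729738741/10159886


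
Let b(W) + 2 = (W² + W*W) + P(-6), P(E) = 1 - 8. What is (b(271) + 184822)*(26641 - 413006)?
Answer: -128155338675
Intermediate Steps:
P(E) = -7
b(W) = -9 + 2*W² (b(W) = -2 + ((W² + W*W) - 7) = -2 + ((W² + W²) - 7) = -2 + (2*W² - 7) = -2 + (-7 + 2*W²) = -9 + 2*W²)
(b(271) + 184822)*(26641 - 413006) = ((-9 + 2*271²) + 184822)*(26641 - 413006) = ((-9 + 2*73441) + 184822)*(-386365) = ((-9 + 146882) + 184822)*(-386365) = (146873 + 184822)*(-386365) = 331695*(-386365) = -128155338675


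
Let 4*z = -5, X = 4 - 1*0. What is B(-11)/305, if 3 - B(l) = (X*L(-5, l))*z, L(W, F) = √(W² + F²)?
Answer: 3/305 + √146/61 ≈ 0.20792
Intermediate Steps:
X = 4 (X = 4 + 0 = 4)
z = -5/4 (z = (¼)*(-5) = -5/4 ≈ -1.2500)
L(W, F) = √(F² + W²)
B(l) = 3 + 5*√(25 + l²) (B(l) = 3 - 4*√(l² + (-5)²)*(-5)/4 = 3 - 4*√(l² + 25)*(-5)/4 = 3 - 4*√(25 + l²)*(-5)/4 = 3 - (-5)*√(25 + l²) = 3 + 5*√(25 + l²))
B(-11)/305 = (3 + 5*√(25 + (-11)²))/305 = (3 + 5*√(25 + 121))*(1/305) = (3 + 5*√146)*(1/305) = 3/305 + √146/61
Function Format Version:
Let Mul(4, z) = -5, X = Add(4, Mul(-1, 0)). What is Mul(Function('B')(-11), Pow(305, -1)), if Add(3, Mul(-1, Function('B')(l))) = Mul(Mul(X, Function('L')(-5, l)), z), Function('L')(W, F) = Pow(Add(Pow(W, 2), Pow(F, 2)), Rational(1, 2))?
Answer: Add(Rational(3, 305), Mul(Rational(1, 61), Pow(146, Rational(1, 2)))) ≈ 0.20792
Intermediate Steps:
X = 4 (X = Add(4, 0) = 4)
z = Rational(-5, 4) (z = Mul(Rational(1, 4), -5) = Rational(-5, 4) ≈ -1.2500)
Function('L')(W, F) = Pow(Add(Pow(F, 2), Pow(W, 2)), Rational(1, 2))
Function('B')(l) = Add(3, Mul(5, Pow(Add(25, Pow(l, 2)), Rational(1, 2)))) (Function('B')(l) = Add(3, Mul(-1, Mul(Mul(4, Pow(Add(Pow(l, 2), Pow(-5, 2)), Rational(1, 2))), Rational(-5, 4)))) = Add(3, Mul(-1, Mul(Mul(4, Pow(Add(Pow(l, 2), 25), Rational(1, 2))), Rational(-5, 4)))) = Add(3, Mul(-1, Mul(Mul(4, Pow(Add(25, Pow(l, 2)), Rational(1, 2))), Rational(-5, 4)))) = Add(3, Mul(-1, Mul(-5, Pow(Add(25, Pow(l, 2)), Rational(1, 2))))) = Add(3, Mul(5, Pow(Add(25, Pow(l, 2)), Rational(1, 2)))))
Mul(Function('B')(-11), Pow(305, -1)) = Mul(Add(3, Mul(5, Pow(Add(25, Pow(-11, 2)), Rational(1, 2)))), Pow(305, -1)) = Mul(Add(3, Mul(5, Pow(Add(25, 121), Rational(1, 2)))), Rational(1, 305)) = Mul(Add(3, Mul(5, Pow(146, Rational(1, 2)))), Rational(1, 305)) = Add(Rational(3, 305), Mul(Rational(1, 61), Pow(146, Rational(1, 2))))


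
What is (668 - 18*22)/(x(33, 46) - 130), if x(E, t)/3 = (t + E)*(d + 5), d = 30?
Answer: 272/8165 ≈ 0.033313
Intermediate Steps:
x(E, t) = 105*E + 105*t (x(E, t) = 3*((t + E)*(30 + 5)) = 3*((E + t)*35) = 3*(35*E + 35*t) = 105*E + 105*t)
(668 - 18*22)/(x(33, 46) - 130) = (668 - 18*22)/((105*33 + 105*46) - 130) = (668 - 396)/((3465 + 4830) - 130) = 272/(8295 - 130) = 272/8165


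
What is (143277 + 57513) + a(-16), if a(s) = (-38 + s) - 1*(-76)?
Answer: 200812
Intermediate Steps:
a(s) = 38 + s (a(s) = (-38 + s) + 76 = 38 + s)
(143277 + 57513) + a(-16) = (143277 + 57513) + (38 - 16) = 200790 + 22 = 200812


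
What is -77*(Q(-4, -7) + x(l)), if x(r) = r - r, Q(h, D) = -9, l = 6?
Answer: 693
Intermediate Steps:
x(r) = 0
-77*(Q(-4, -7) + x(l)) = -77*(-9 + 0) = -77*(-9) = 693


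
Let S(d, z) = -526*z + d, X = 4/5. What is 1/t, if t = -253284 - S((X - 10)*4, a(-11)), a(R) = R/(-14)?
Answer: -35/8849187 ≈ -3.9552e-6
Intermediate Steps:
X = 4/5 (X = 4*(1/5) = 4/5 ≈ 0.80000)
a(R) = -R/14 (a(R) = R*(-1/14) = -R/14)
S(d, z) = d - 526*z
t = -8849187/35 (t = -253284 - ((4/5 - 10)*4 - (-263)*(-11)/7) = -253284 - (-46/5*4 - 526*11/14) = -253284 - (-184/5 - 2893/7) = -253284 - 1*(-15753/35) = -253284 + 15753/35 = -8849187/35 ≈ -2.5283e+5)
1/t = 1/(-8849187/35) = -35/8849187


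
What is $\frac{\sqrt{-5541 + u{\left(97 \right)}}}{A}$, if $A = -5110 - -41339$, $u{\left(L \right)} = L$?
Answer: $\frac{2 i \sqrt{1361}}{36229} \approx 0.0020366 i$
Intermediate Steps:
$A = 36229$ ($A = -5110 + 41339 = 36229$)
$\frac{\sqrt{-5541 + u{\left(97 \right)}}}{A} = \frac{\sqrt{-5541 + 97}}{36229} = \sqrt{-5444} \cdot \frac{1}{36229} = 2 i \sqrt{1361} \cdot \frac{1}{36229} = \frac{2 i \sqrt{1361}}{36229}$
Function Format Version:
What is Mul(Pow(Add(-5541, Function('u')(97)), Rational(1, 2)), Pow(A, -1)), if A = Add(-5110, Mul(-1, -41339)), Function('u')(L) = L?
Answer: Mul(Rational(2, 36229), I, Pow(1361, Rational(1, 2))) ≈ Mul(0.0020366, I)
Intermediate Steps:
A = 36229 (A = Add(-5110, 41339) = 36229)
Mul(Pow(Add(-5541, Function('u')(97)), Rational(1, 2)), Pow(A, -1)) = Mul(Pow(Add(-5541, 97), Rational(1, 2)), Pow(36229, -1)) = Mul(Pow(-5444, Rational(1, 2)), Rational(1, 36229)) = Mul(Mul(2, I, Pow(1361, Rational(1, 2))), Rational(1, 36229)) = Mul(Rational(2, 36229), I, Pow(1361, Rational(1, 2)))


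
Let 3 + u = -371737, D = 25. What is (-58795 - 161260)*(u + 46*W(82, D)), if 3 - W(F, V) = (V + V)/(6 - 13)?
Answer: 571904020270/7 ≈ 8.1701e+10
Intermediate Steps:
u = -371740 (u = -3 - 371737 = -371740)
W(F, V) = 3 + 2*V/7 (W(F, V) = 3 - (V + V)/(6 - 13) = 3 - 2*V/(-7) = 3 - 2*V*(-1)/7 = 3 - (-2)*V/7 = 3 + 2*V/7)
(-58795 - 161260)*(u + 46*W(82, D)) = (-58795 - 161260)*(-371740 + 46*(3 + (2/7)*25)) = -220055*(-371740 + 46*(3 + 50/7)) = -220055*(-371740 + 46*(71/7)) = -220055*(-371740 + 3266/7) = -220055*(-2598914/7) = 571904020270/7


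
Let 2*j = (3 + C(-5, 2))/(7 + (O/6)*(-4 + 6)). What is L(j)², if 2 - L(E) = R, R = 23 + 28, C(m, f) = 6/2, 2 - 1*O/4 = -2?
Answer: 2401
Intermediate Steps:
O = 16 (O = 8 - 4*(-2) = 8 + 8 = 16)
C(m, f) = 3 (C(m, f) = 6*(½) = 3)
R = 51
j = 9/37 (j = ((3 + 3)/(7 + (16/6)*(-4 + 6)))/2 = (6/(7 + (16*(⅙))*2))/2 = (6/(7 + (8/3)*2))/2 = (6/(7 + 16/3))/2 = (6/(37/3))/2 = (6*(3/37))/2 = (½)*(18/37) = 9/37 ≈ 0.24324)
L(E) = -49 (L(E) = 2 - 1*51 = 2 - 51 = -49)
L(j)² = (-49)² = 2401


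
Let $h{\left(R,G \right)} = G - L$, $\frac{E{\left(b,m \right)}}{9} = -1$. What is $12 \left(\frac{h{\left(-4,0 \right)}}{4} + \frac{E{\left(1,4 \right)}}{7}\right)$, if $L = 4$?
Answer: $- \frac{192}{7} \approx -27.429$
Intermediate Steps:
$E{\left(b,m \right)} = -9$ ($E{\left(b,m \right)} = 9 \left(-1\right) = -9$)
$h{\left(R,G \right)} = -4 + G$ ($h{\left(R,G \right)} = G - 4 = -4 + G$)
$12 \left(\frac{h{\left(-4,0 \right)}}{4} + \frac{E{\left(1,4 \right)}}{7}\right) = 12 \left(\frac{-4 + 0}{4} - \frac{9}{7}\right) = 12 \left(\left(-4\right) \frac{1}{4} - \frac{9}{7}\right) = 12 \left(-1 - \frac{9}{7}\right) = 12 \left(- \frac{16}{7}\right) = - \frac{192}{7}$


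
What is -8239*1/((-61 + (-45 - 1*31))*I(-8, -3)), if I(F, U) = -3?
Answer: -8239/411 ≈ -20.046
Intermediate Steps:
-8239*1/((-61 + (-45 - 1*31))*I(-8, -3)) = -8239*(-1/(3*(-61 + (-45 - 1*31)))) = -8239*(-1/(3*(-61 + (-45 - 31)))) = -8239*(-1/(3*(-61 - 76))) = -8239/((-137*(-3))) = -8239/411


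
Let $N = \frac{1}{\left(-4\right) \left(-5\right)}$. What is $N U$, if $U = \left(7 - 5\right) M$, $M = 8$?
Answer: $\frac{4}{5} \approx 0.8$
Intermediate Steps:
$N = \frac{1}{20} \approx 0.05$
$U = 16$ ($U = \left(7 - 5\right) 8 = 2 \cdot 8 = 16$)
$N U = \frac{1}{20} \cdot 16 = \frac{4}{5}$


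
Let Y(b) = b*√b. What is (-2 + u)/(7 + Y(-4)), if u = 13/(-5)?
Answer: -161/565 - 184*I/565 ≈ -0.28496 - 0.32566*I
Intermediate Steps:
Y(b) = b^(3/2)
u = -13/5 (u = 13*(-⅕) = -13/5 ≈ -2.6000)
(-2 + u)/(7 + Y(-4)) = (-2 - 13/5)/(7 + (-4)^(3/2)) = -23*(7 + 8*I)/113/5 = -23*(7 + 8*I)/565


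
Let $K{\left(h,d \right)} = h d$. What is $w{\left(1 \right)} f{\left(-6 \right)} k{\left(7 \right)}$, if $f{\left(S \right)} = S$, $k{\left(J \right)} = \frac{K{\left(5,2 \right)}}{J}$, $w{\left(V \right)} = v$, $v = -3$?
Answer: $\frac{180}{7} \approx 25.714$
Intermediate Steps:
$w{\left(V \right)} = -3$
$K{\left(h,d \right)} = d h$
$k{\left(J \right)} = \frac{10}{J}$ ($k{\left(J \right)} = \frac{2 \cdot 5}{J} = \frac{10}{J}$)
$w{\left(1 \right)} f{\left(-6 \right)} k{\left(7 \right)} = \left(-3\right) \left(-6\right) \frac{10}{7} = 18 \cdot 10 \cdot \frac{1}{7} = 18 \cdot \frac{10}{7} = \frac{180}{7}$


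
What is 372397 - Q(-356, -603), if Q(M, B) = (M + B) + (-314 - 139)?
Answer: 373809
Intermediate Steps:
Q(M, B) = -453 + B + M (Q(M, B) = (B + M) - 453 = -453 + B + M)
372397 - Q(-356, -603) = 372397 - (-453 - 603 - 356) = 372397 - 1*(-1412) = 372397 + 1412 = 373809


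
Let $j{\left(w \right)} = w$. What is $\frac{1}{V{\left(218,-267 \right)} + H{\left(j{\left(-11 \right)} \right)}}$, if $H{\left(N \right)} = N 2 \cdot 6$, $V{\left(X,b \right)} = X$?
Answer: $\frac{1}{86} \approx 0.011628$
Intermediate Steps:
$H{\left(N \right)} = 12 N$ ($H{\left(N \right)} = 2 N 6 = 12 N$)
$\frac{1}{V{\left(218,-267 \right)} + H{\left(j{\left(-11 \right)} \right)}} = \frac{1}{218 + 12 \left(-11\right)} = \frac{1}{218 - 132} = \frac{1}{86}$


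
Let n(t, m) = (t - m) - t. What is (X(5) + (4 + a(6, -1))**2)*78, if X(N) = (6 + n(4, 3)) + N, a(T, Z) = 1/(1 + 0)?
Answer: 2574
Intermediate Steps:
a(T, Z) = 1 (a(T, Z) = 1/1 = 1)
n(t, m) = -m
X(N) = 3 + N (X(N) = (6 - 1*3) + N = (6 - 3) + N = 3 + N)
(X(5) + (4 + a(6, -1))**2)*78 = ((3 + 5) + (4 + 1)**2)*78 = (8 + 5**2)*78 = (8 + 25)*78 = 33*78 = 2574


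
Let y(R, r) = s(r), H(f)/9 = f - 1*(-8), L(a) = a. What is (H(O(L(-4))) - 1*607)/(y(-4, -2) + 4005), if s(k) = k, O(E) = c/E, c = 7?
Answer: -2203/16012 ≈ -0.13758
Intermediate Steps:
O(E) = 7/E
H(f) = 72 + 9*f (H(f) = 9*(f - 1*(-8)) = 9*(f + 8) = 9*(8 + f) = 72 + 9*f)
y(R, r) = r
(H(O(L(-4))) - 1*607)/(y(-4, -2) + 4005) = ((72 + 9*(7/(-4))) - 1*607)/(-2 + 4005) = ((72 + 9*(7*(-1/4))) - 607)/4003 = ((72 + 9*(-7/4)) - 607)*(1/4003) = ((72 - 63/4) - 607)*(1/4003) = (225/4 - 607)*(1/4003) = -2203/4*1/4003 = -2203/16012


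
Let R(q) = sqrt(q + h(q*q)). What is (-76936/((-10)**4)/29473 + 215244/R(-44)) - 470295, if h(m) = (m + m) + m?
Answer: -17326255678367/36841250 + 107622*sqrt(1441)/1441 ≈ -4.6746e+5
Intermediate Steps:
h(m) = 3*m (h(m) = 2*m + m = 3*m)
R(q) = sqrt(q + 3*q**2) (R(q) = sqrt(q + 3*(q*q)) = sqrt(q + 3*q**2))
(-76936/((-10)**4)/29473 + 215244/R(-44)) - 470295 = (-76936/((-10)**4)/29473 + 215244/(sqrt(-44*(1 + 3*(-44))))) - 470295 = (-76936/10000*(1/29473) + 215244/(sqrt(-44*(1 - 132)))) - 470295 = (-76936*1/10000*(1/29473) + 215244/(sqrt(-44*(-131)))) - 470295 = (-9617/1250*1/29473 + 215244/(sqrt(5764))) - 470295 = (-9617/36841250 + 215244/((2*sqrt(1441)))) - 470295 = (-9617/36841250 + 215244*(sqrt(1441)/2882)) - 470295 = (-9617/36841250 + 107622*sqrt(1441)/1441) - 470295 = -17326255678367/36841250 + 107622*sqrt(1441)/1441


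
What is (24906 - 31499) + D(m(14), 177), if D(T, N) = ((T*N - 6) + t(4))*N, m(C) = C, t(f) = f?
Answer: 431659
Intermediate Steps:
D(T, N) = N*(-2 + N*T) (D(T, N) = ((T*N - 6) + 4)*N = ((N*T - 6) + 4)*N = ((-6 + N*T) + 4)*N = (-2 + N*T)*N = N*(-2 + N*T))
(24906 - 31499) + D(m(14), 177) = (24906 - 31499) + 177*(-2 + 177*14) = -6593 + 177*(-2 + 2478) = -6593 + 177*2476 = -6593 + 438252 = 431659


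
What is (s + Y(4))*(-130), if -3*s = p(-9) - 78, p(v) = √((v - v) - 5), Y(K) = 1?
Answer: -3510 + 130*I*√5/3 ≈ -3510.0 + 96.896*I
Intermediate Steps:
p(v) = I*√5 (p(v) = √(0 - 5) = √(-5) = I*√5)
s = 26 - I*√5/3 (s = -(I*√5 - 78)/3 = -(-78 + I*√5)/3 = 26 - I*√5/3 ≈ 26.0 - 0.74536*I)
(s + Y(4))*(-130) = ((26 - I*√5/3) + 1)*(-130) = (27 - I*√5/3)*(-130) = -3510 + 130*I*√5/3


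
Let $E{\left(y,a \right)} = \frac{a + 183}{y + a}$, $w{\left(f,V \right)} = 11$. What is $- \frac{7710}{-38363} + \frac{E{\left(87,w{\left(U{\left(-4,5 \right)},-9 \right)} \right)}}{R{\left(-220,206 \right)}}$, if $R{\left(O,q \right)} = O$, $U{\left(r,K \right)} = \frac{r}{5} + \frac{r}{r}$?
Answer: $\frac{79392589}{413553140} \approx 0.19198$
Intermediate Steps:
$U{\left(r,K \right)} = 1 + \frac{r}{5}$ ($U{\left(r,K \right)} = r \frac{1}{5} + 1 = \frac{r}{5} + 1 = 1 + \frac{r}{5}$)
$E{\left(y,a \right)} = \frac{183 + a}{a + y}$
$- \frac{7710}{-38363} + \frac{E{\left(87,w{\left(U{\left(-4,5 \right)},-9 \right)} \right)}}{R{\left(-220,206 \right)}} = - \frac{7710}{-38363} + \frac{\frac{1}{11 + 87} \left(183 + 11\right)}{-220} = \left(-7710\right) \left(- \frac{1}{38363}\right) + \frac{1}{98} \cdot 194 \left(- \frac{1}{220}\right) = \frac{7710}{38363} + \frac{1}{98} \cdot 194 \left(- \frac{1}{220}\right) = \frac{7710}{38363} + \frac{97}{49} \left(- \frac{1}{220}\right) = \frac{7710}{38363} - \frac{97}{10780} = \frac{79392589}{413553140}$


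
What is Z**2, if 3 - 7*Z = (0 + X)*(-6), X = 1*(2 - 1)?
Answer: 81/49 ≈ 1.6531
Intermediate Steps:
X = 1 (X = 1*1 = 1)
Z = 9/7 (Z = 3/7 - (0 + 1)*(-6)/7 = 3/7 - (-6)/7 = 3/7 - 1/7*(-6) = 3/7 + 6/7 = 9/7 ≈ 1.2857)
Z**2 = (9/7)**2 = 81/49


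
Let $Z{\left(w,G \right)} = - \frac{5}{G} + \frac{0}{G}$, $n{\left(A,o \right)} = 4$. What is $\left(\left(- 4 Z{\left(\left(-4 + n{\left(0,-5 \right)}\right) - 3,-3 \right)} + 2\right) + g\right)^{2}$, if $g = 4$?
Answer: $\frac{4}{9} \approx 0.44444$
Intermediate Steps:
$Z{\left(w,G \right)} = - \frac{5}{G}$ ($Z{\left(w,G \right)} = - \frac{5}{G} + 0 = - \frac{5}{G}$)
$\left(\left(- 4 Z{\left(\left(-4 + n{\left(0,-5 \right)}\right) - 3,-3 \right)} + 2\right) + g\right)^{2} = \left(\left(- 4 \left(- \frac{5}{-3}\right) + 2\right) + 4\right)^{2} = \left(\left(- 4 \left(\left(-5\right) \left(- \frac{1}{3}\right)\right) + 2\right) + 4\right)^{2} = \left(\left(\left(-4\right) \frac{5}{3} + 2\right) + 4\right)^{2} = \left(\left(- \frac{20}{3} + 2\right) + 4\right)^{2} = \left(- \frac{14}{3} + 4\right)^{2} = \left(- \frac{2}{3}\right)^{2} = \frac{4}{9}$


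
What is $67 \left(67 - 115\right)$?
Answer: $-3216$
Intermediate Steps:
$67 \left(67 - 115\right) = 67 \left(-48\right) = -3216$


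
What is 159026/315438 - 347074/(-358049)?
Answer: 83209714343/56471130231 ≈ 1.4735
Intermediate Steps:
159026/315438 - 347074/(-358049) = 159026*(1/315438) - 347074*(-1/358049) = 79513/157719 + 347074/358049 = 83209714343/56471130231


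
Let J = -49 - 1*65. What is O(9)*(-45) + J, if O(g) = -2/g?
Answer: -104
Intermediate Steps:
J = -114 (J = -49 - 65 = -114)
O(9)*(-45) + J = -2/9*(-45) - 114 = 10 - 114 = -104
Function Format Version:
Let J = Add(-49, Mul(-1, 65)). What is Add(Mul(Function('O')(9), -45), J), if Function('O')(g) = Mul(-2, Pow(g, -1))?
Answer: -104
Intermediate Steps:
J = -114 (J = Add(-49, -65) = -114)
Add(Mul(Function('O')(9), -45), J) = Add(Mul(Mul(-2, Pow(9, -1)), -45), -114) = Add(Mul(Mul(-2, Rational(1, 9)), -45), -114) = Add(Mul(Rational(-2, 9), -45), -114) = Add(10, -114) = -104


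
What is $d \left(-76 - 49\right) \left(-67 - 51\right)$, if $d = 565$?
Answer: $8333750$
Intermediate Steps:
$d \left(-76 - 49\right) \left(-67 - 51\right) = 565 \left(-76 - 49\right) \left(-67 - 51\right) = 565 \left(\left(-125\right) \left(-118\right)\right) = 565 \cdot 14750 = 8333750$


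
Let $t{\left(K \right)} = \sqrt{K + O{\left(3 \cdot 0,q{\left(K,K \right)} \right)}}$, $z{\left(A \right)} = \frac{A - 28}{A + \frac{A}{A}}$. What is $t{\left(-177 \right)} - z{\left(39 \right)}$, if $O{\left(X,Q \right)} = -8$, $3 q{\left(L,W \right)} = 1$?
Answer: $- \frac{11}{40} + i \sqrt{185} \approx -0.275 + 13.601 i$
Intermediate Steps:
$q{\left(L,W \right)} = \frac{1}{3}$ ($q{\left(L,W \right)} = \frac{1}{3} \cdot 1 = \frac{1}{3}$)
$z{\left(A \right)} = \frac{-28 + A}{1 + A}$ ($z{\left(A \right)} = \frac{-28 + A}{A + 1} = \frac{-28 + A}{1 + A}$)
$t{\left(K \right)} = \sqrt{-8 + K}$ ($t{\left(K \right)} = \sqrt{K - 8} = \sqrt{-8 + K}$)
$t{\left(-177 \right)} - z{\left(39 \right)} = \sqrt{-8 - 177} - \frac{-28 + 39}{1 + 39} = \sqrt{-185} - \frac{1}{40} \cdot 11 = i \sqrt{185} - \frac{1}{40} \cdot 11 = i \sqrt{185} - \frac{11}{40} = - \frac{11}{40} + i \sqrt{185}$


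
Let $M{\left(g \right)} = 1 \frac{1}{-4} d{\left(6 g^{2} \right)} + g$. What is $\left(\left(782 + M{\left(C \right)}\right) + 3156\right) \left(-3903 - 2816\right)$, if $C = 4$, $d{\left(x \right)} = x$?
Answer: $-26325042$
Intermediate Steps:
$M{\left(g \right)} = g - \frac{3 g^{2}}{2}$ ($M{\left(g \right)} = 1 \frac{1}{-4} \cdot 6 g^{2} + g = 1 \left(- \frac{1}{4}\right) 6 g^{2} + g = - \frac{6 g^{2}}{4} + g = - \frac{3 g^{2}}{2} + g = g - \frac{3 g^{2}}{2}$)
$\left(\left(782 + M{\left(C \right)}\right) + 3156\right) \left(-3903 - 2816\right) = \left(\left(782 + \frac{1}{2} \cdot 4 \left(2 - 12\right)\right) + 3156\right) \left(-3903 - 2816\right) = \left(\left(782 + \frac{1}{2} \cdot 4 \left(2 - 12\right)\right) + 3156\right) \left(-6719\right) = \left(\left(782 + \frac{1}{2} \cdot 4 \left(-10\right)\right) + 3156\right) \left(-6719\right) = \left(\left(782 - 20\right) + 3156\right) \left(-6719\right) = \left(762 + 3156\right) \left(-6719\right) = 3918 \left(-6719\right) = -26325042$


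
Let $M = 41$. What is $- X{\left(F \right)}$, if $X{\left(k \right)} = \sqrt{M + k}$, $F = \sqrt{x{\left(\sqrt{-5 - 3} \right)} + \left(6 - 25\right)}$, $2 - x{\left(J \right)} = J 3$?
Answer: $- \sqrt{41 + \sqrt{-17 - 6 i \sqrt{2}}} \approx -6.489 + 0.32691 i$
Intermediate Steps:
$x{\left(J \right)} = 2 - 3 J$ ($x{\left(J \right)} = 2 - J 3 = 2 - 3 J$)
$F = \sqrt{-17 - 6 i \sqrt{2}}$ ($F = \sqrt{\left(2 - 3 \sqrt{-5 - 3}\right) + \left(6 - 25\right)} = \sqrt{\left(2 - 3 \sqrt{-8}\right) + \left(6 - 25\right)} = \sqrt{\left(2 - 3 \cdot 2 i \sqrt{2}\right) - 19} = \sqrt{\left(2 - 6 i \sqrt{2}\right) - 19} = \sqrt{-17 - 6 i \sqrt{2}} \approx 1.0 - 4.2426 i$)
$X{\left(k \right)} = \sqrt{41 + k}$
$- X{\left(F \right)} = - \sqrt{41 + \sqrt{-17 - 6 i \sqrt{2}}}$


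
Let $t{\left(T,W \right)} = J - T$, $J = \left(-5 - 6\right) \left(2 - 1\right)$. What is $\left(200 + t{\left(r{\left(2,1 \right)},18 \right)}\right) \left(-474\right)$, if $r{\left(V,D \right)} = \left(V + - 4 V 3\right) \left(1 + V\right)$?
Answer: $-120870$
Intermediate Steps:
$J = -11$ ($J = \left(-11\right) 1 = -11$)
$r{\left(V,D \right)} = - 11 V \left(1 + V\right)$ ($r{\left(V,D \right)} = \left(V - 12 V\right) \left(1 + V\right) = - 11 V \left(1 + V\right)$)
$t{\left(T,W \right)} = -11 - T$
$\left(200 + t{\left(r{\left(2,1 \right)},18 \right)}\right) \left(-474\right) = \left(200 - \left(11 - 22 \left(1 + 2\right)\right)\right) \left(-474\right) = \left(200 - \left(11 - 22 \cdot 3\right)\right) \left(-474\right) = \left(200 - -55\right) \left(-474\right) = \left(200 + \left(-11 + 66\right)\right) \left(-474\right) = \left(200 + 55\right) \left(-474\right) = 255 \left(-474\right) = -120870$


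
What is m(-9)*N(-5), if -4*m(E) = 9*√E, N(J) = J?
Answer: 135*I/4 ≈ 33.75*I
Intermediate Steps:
m(E) = -9*√E/4
m(-9)*N(-5) = -27*I/4*(-5) = 135*I/4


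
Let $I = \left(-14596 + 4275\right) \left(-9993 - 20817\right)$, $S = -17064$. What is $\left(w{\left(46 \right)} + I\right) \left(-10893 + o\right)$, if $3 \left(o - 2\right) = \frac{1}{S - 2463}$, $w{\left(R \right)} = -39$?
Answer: $- \frac{22542156126346168}{6509} \approx -3.4632 \cdot 10^{12}$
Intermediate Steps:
$I = 317990010$ ($I = \left(-10321\right) \left(-30810\right) = 317990010$)
$o = \frac{117161}{58581}$ ($o = 2 + \frac{1}{3 \left(-17064 - 2463\right)} = 2 + \frac{1}{3 \left(-19527\right)} = 2 + \frac{1}{3} \left(- \frac{1}{19527}\right) = 2 - \frac{1}{58581} = \frac{117161}{58581} \approx 2.0$)
$\left(w{\left(46 \right)} + I\right) \left(-10893 + o\right) = \left(-39 + 317990010\right) \left(-10893 + \frac{117161}{58581}\right) = 317989971 \left(- \frac{638005672}{58581}\right) = - \frac{22542156126346168}{6509}$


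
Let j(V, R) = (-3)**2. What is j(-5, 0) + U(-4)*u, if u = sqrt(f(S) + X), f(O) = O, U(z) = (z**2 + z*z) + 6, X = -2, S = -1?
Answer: 9 + 38*I*sqrt(3) ≈ 9.0 + 65.818*I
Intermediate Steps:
U(z) = 6 + 2*z**2 (U(z) = (z**2 + z**2) + 6 = 2*z**2 + 6 = 6 + 2*z**2)
u = I*sqrt(3) (u = sqrt(-1 - 2) = sqrt(-3) = I*sqrt(3) ≈ 1.732*I)
j(V, R) = 9
j(-5, 0) + U(-4)*u = 9 + (6 + 2*(-4)**2)*(I*sqrt(3)) = 9 + (6 + 2*16)*(I*sqrt(3)) = 9 + (6 + 32)*(I*sqrt(3)) = 9 + 38*(I*sqrt(3)) = 9 + 38*I*sqrt(3)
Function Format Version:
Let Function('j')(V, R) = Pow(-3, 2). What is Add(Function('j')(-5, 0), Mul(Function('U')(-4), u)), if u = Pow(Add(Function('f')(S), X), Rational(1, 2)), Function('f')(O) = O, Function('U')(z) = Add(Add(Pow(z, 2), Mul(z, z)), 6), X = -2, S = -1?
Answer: Add(9, Mul(38, I, Pow(3, Rational(1, 2)))) ≈ Add(9.0000, Mul(65.818, I))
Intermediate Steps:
Function('U')(z) = Add(6, Mul(2, Pow(z, 2))) (Function('U')(z) = Add(Add(Pow(z, 2), Pow(z, 2)), 6) = Add(Mul(2, Pow(z, 2)), 6) = Add(6, Mul(2, Pow(z, 2))))
u = Mul(I, Pow(3, Rational(1, 2))) (u = Pow(Add(-1, -2), Rational(1, 2)) = Pow(-3, Rational(1, 2)) = Mul(I, Pow(3, Rational(1, 2))) ≈ Mul(1.7320, I))
Function('j')(V, R) = 9
Add(Function('j')(-5, 0), Mul(Function('U')(-4), u)) = Add(9, Mul(Add(6, Mul(2, Pow(-4, 2))), Mul(I, Pow(3, Rational(1, 2))))) = Add(9, Mul(Add(6, Mul(2, 16)), Mul(I, Pow(3, Rational(1, 2))))) = Add(9, Mul(Add(6, 32), Mul(I, Pow(3, Rational(1, 2))))) = Add(9, Mul(38, Mul(I, Pow(3, Rational(1, 2))))) = Add(9, Mul(38, I, Pow(3, Rational(1, 2))))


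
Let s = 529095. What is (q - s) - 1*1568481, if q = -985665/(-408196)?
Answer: -856221147231/408196 ≈ -2.0976e+6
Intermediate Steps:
q = 985665/408196 (q = -985665*(-1/408196) = 985665/408196 ≈ 2.4147)
(q - s) - 1*1568481 = (985665/408196 - 1*529095) - 1*1568481 = (985665/408196 - 529095) - 1568481 = -215973476955/408196 - 1568481 = -856221147231/408196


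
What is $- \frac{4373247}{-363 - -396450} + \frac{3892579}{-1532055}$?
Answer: $- \frac{2747284956986}{202275689595} \approx -13.582$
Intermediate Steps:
$- \frac{4373247}{-363 - -396450} + \frac{3892579}{-1532055} = - \frac{4373247}{-363 + 396450} + 3892579 \left(- \frac{1}{1532055}\right) = - \frac{4373247}{396087} - \frac{3892579}{1532055} = \left(-4373247\right) \frac{1}{396087} - \frac{3892579}{1532055} = - \frac{1457749}{132029} - \frac{3892579}{1532055} = - \frac{2747284956986}{202275689595}$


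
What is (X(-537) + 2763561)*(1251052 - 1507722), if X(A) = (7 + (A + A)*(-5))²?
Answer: -8130199352300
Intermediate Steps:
X(A) = (7 - 10*A)² (X(A) = (7 + (2*A)*(-5))² = (7 - 10*A)²)
(X(-537) + 2763561)*(1251052 - 1507722) = ((-7 + 10*(-537))² + 2763561)*(1251052 - 1507722) = ((-7 - 5370)² + 2763561)*(-256670) = ((-5377)² + 2763561)*(-256670) = (28912129 + 2763561)*(-256670) = 31675690*(-256670) = -8130199352300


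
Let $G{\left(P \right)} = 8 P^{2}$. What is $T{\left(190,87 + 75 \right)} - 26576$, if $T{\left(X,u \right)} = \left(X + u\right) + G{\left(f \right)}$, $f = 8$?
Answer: $-25712$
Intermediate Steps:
$T{\left(X,u \right)} = 512 + X + u$ ($T{\left(X,u \right)} = \left(X + u\right) + 8 \cdot 8^{2} = \left(X + u\right) + 8 \cdot 64 = \left(X + u\right) + 512 = 512 + X + u$)
$T{\left(190,87 + 75 \right)} - 26576 = \left(512 + 190 + \left(87 + 75\right)\right) - 26576 = \left(512 + 190 + 162\right) - 26576 = 864 - 26576 = -25712$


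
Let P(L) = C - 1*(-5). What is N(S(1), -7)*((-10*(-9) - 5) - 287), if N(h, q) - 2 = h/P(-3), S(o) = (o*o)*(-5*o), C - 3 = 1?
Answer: -2626/9 ≈ -291.78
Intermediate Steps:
C = 4 (C = 3 + 1 = 4)
S(o) = -5*o**3 (S(o) = o**2*(-5*o) = -5*o**3)
P(L) = 9 (P(L) = 4 - 1*(-5) = 4 + 5 = 9)
N(h, q) = 2 + h/9
N(S(1), -7)*((-10*(-9) - 5) - 287) = (2 + (-5*1**3)/9)*((-10*(-9) - 5) - 287) = (2 + (-5*1)/9)*((90 - 5) - 287) = (2 + (1/9)*(-5))*(85 - 287) = (2 - 5/9)*(-202) = (13/9)*(-202) = -2626/9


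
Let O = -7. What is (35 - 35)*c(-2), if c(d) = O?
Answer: 0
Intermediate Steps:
c(d) = -7
(35 - 35)*c(-2) = (35 - 35)*(-7) = 0*(-7) = 0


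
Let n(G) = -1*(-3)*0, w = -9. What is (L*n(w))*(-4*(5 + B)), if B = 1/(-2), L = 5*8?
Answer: 0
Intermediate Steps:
L = 40
n(G) = 0 (n(G) = 3*0 = 0)
B = -1/2 ≈ -0.50000
(L*n(w))*(-4*(5 + B)) = (40*0)*(-4*(5 - 1/2)) = 0*(-4*9/2) = 0*(-18) = 0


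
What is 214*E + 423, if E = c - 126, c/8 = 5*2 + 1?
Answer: -7709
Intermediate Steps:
c = 88 (c = 8*(5*2 + 1) = 8*(10 + 1) = 8*11 = 88)
E = -38 (E = 88 - 126 = -38)
214*E + 423 = 214*(-38) + 423 = -8132 + 423 = -7709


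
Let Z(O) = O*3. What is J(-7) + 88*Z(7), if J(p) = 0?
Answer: 1848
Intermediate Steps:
Z(O) = 3*O
J(-7) + 88*Z(7) = 0 + 88*(3*7) = 0 + 88*21 = 0 + 1848 = 1848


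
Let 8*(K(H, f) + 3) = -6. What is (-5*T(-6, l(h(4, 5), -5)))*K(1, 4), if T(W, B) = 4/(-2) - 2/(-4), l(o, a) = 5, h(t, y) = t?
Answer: -225/8 ≈ -28.125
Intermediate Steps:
T(W, B) = -3/2 (T(W, B) = 4*(-1/2) - 2*(-1/4) = -2 + 1/2 = -3/2)
K(H, f) = -15/4 (K(H, f) = -3 + (1/8)*(-6) = -3 - 3/4 = -15/4)
(-5*T(-6, l(h(4, 5), -5)))*K(1, 4) = -5*(-3/2)*(-15/4) = (15/2)*(-15/4) = -225/8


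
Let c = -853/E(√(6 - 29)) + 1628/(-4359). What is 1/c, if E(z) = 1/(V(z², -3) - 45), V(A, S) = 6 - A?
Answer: 4359/59490004 ≈ 7.3273e-5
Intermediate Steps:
E(z) = 1/(-39 - z²) (E(z) = 1/((6 - z²) - 45) = 1/(-39 - z²))
c = 59490004/4359 (c = -853/((-1/(39 + (√(6 - 29))²))) + 1628/(-4359) = -853/((-1/(39 + (√(-23))²))) + 1628*(-1/4359) = -853/((-1/(39 + (I*√23)²))) - 1628/4359 = -853/((-1/(39 - 23))) - 1628/4359 = -853/((-1/16)) - 1628/4359 = -853/((-1*1/16)) - 1628/4359 = -853/(-1/16) - 1628/4359 = -853*(-16) - 1628/4359 = 13648 - 1628/4359 = 59490004/4359 ≈ 13648.)
1/c = 1/(59490004/4359) = 4359/59490004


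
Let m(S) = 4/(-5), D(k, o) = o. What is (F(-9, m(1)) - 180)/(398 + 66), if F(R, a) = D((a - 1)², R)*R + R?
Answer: -27/116 ≈ -0.23276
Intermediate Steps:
m(S) = -⅘ (m(S) = 4*(-⅕) = -⅘)
F(R, a) = R + R² (F(R, a) = R*R + R = R² + R = R + R²)
(F(-9, m(1)) - 180)/(398 + 66) = (-9*(1 - 9) - 180)/(398 + 66) = (-9*(-8) - 180)/464 = (72 - 180)*(1/464) = -108*1/464 = -27/116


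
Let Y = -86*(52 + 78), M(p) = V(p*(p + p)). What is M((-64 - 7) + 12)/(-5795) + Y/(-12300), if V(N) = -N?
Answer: 1504207/712785 ≈ 2.1103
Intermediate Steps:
M(p) = -2*p² (M(p) = -p*(p + p) = -p*2*p = -2*p²)
Y = -11180 (Y = -86*130 = -11180)
M((-64 - 7) + 12)/(-5795) + Y/(-12300) = -2*((-64 - 7) + 12)²/(-5795) - 11180/(-12300) = -2*(-71 + 12)²*(-1/5795) - 11180*(-1/12300) = -2*(-59)²*(-1/5795) + 559/615 = -2*3481*(-1/5795) + 559/615 = -6962*(-1/5795) + 559/615 = 6962/5795 + 559/615 = 1504207/712785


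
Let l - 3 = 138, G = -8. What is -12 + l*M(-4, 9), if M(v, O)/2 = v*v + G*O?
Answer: -15804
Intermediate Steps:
M(v, O) = -16*O + 2*v² (M(v, O) = 2*(v*v - 8*O) = 2*(v² - 8*O) = -16*O + 2*v²)
l = 141 (l = 3 + 138 = 141)
-12 + l*M(-4, 9) = -12 + 141*(-16*9 + 2*(-4)²) = -12 + 141*(-144 + 2*16) = -12 + 141*(-144 + 32) = -12 + 141*(-112) = -12 - 15792 = -15804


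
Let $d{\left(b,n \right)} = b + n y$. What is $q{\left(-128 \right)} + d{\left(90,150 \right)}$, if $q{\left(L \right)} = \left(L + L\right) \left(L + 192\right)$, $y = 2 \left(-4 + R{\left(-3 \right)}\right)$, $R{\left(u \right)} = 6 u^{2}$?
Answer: $-1294$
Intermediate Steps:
$y = 100$ ($y = 2 \left(-4 + 6 \left(-3\right)^{2}\right) = 2 \left(-4 + 6 \cdot 9\right) = 2 \left(-4 + 54\right) = 2 \cdot 50 = 100$)
$q{\left(L \right)} = 2 L \left(192 + L\right)$
$d{\left(b,n \right)} = b + 100 n$ ($d{\left(b,n \right)} = b + n 100 = b + 100 n$)
$q{\left(-128 \right)} + d{\left(90,150 \right)} = 2 \left(-128\right) \left(192 - 128\right) + \left(90 + 100 \cdot 150\right) = 2 \left(-128\right) 64 + \left(90 + 15000\right) = -16384 + 15090 = -1294$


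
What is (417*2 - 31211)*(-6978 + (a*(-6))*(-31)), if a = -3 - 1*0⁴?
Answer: 228921072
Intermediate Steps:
a = -3 (a = -3 - 1*0 = -3 + 0 = -3)
(417*2 - 31211)*(-6978 + (a*(-6))*(-31)) = (417*2 - 31211)*(-6978 - 3*(-6)*(-31)) = (834 - 31211)*(-6978 + 18*(-31)) = -30377*(-6978 - 558) = -30377*(-7536) = 228921072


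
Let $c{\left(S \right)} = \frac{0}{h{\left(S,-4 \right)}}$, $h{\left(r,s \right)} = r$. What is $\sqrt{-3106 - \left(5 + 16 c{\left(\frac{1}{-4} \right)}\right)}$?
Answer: $i \sqrt{3111} \approx 55.776 i$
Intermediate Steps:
$c{\left(S \right)} = 0$ ($c{\left(S \right)} = \frac{0}{S} = 0$)
$\sqrt{-3106 - \left(5 + 16 c{\left(\frac{1}{-4} \right)}\right)} = \sqrt{-3106 - 5} = \sqrt{-3111} = i \sqrt{3111}$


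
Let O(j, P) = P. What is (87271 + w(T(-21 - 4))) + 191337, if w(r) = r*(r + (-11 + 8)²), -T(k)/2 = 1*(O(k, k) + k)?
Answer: 289508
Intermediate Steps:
T(k) = -4*k (T(k) = -2*(k + k) = -2*2*k = -4*k)
w(r) = r*(9 + r) (w(r) = r*(r + (-3)²) = r*(r + 9) = r*(9 + r))
(87271 + w(T(-21 - 4))) + 191337 = (87271 + (-4*(-21 - 4))*(9 - 4*(-21 - 4))) + 191337 = (87271 + (-4*(-25))*(9 - 4*(-25))) + 191337 = (87271 + 100*(9 + 100)) + 191337 = (87271 + 100*109) + 191337 = (87271 + 10900) + 191337 = 98171 + 191337 = 289508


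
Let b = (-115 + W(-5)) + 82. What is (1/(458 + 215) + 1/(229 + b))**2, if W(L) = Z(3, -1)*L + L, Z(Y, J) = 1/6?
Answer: 26822041/589659659449 ≈ 4.5487e-5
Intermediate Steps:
Z(Y, J) = 1/6
W(L) = 7*L/6 (W(L) = L/6 + L = 7*L/6)
b = -233/6 (b = (-115 + (7/6)*(-5)) + 82 = (-115 - 35/6) + 82 = -725/6 + 82 = -233/6 ≈ -38.833)
(1/(458 + 215) + 1/(229 + b))**2 = (1/(458 + 215) + 1/(229 - 233/6))**2 = (1/673 + 1/(1141/6))**2 = (1/673 + 6/1141)**2 = (5179/767893)**2 = 26822041/589659659449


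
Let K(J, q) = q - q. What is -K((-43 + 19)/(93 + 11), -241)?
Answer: 0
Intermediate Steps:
K(J, q) = 0
-K((-43 + 19)/(93 + 11), -241) = -1*0 = 0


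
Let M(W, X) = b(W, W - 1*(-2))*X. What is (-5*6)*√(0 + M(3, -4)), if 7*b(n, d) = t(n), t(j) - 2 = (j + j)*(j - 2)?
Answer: -120*I*√14/7 ≈ -64.143*I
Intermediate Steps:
t(j) = 2 + 2*j*(-2 + j) (t(j) = 2 + (j + j)*(j - 2) = 2 + (2*j)*(-2 + j) = 2 + 2*j*(-2 + j))
b(n, d) = 2/7 - 4*n/7 + 2*n²/7 (b(n, d) = (2 - 4*n + 2*n²)/7 = 2/7 - 4*n/7 + 2*n²/7)
M(W, X) = X*(2/7 - 4*W/7 + 2*W²/7) (M(W, X) = (2/7 - 4*W/7 + 2*W²/7)*X = X*(2/7 - 4*W/7 + 2*W²/7))
(-5*6)*√(0 + M(3, -4)) = (-5*6)*√(0 + (2/7)*(-4)*(1 + 3² - 2*3)) = -30*√(0 + (2/7)*(-4)*(1 + 9 - 6)) = -30*√(0 + (2/7)*(-4)*4) = -30*√(0 - 32/7) = -120*I*√14/7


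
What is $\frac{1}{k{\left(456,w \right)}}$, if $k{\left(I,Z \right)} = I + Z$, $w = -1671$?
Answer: $- \frac{1}{1215} \approx -0.00082305$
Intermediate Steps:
$\frac{1}{k{\left(456,w \right)}} = \frac{1}{456 - 1671} = \frac{1}{-1215} = - \frac{1}{1215}$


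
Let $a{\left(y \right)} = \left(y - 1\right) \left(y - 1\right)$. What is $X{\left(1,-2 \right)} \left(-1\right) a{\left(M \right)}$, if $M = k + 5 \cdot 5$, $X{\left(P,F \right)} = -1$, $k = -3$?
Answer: $441$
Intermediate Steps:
$M = 22$ ($M = -3 + 5 \cdot 5 = -3 + 25 = 22$)
$a{\left(y \right)} = \left(-1 + y\right)^{2}$ ($a{\left(y \right)} = \left(-1 + y\right) \left(-1 + y\right) = \left(-1 + y\right)^{2}$)
$X{\left(1,-2 \right)} \left(-1\right) a{\left(M \right)} = \left(-1\right) \left(-1\right) \left(-1 + 22\right)^{2} = 1 \cdot 21^{2} = 1 \cdot 441 = 441$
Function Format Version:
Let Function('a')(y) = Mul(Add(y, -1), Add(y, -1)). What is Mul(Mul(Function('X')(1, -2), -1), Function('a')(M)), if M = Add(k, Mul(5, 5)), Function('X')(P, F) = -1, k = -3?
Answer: 441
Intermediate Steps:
M = 22 (M = Add(-3, Mul(5, 5)) = Add(-3, 25) = 22)
Function('a')(y) = Pow(Add(-1, y), 2) (Function('a')(y) = Mul(Add(-1, y), Add(-1, y)) = Pow(Add(-1, y), 2))
Mul(Mul(Function('X')(1, -2), -1), Function('a')(M)) = Mul(Mul(-1, -1), Pow(Add(-1, 22), 2)) = Mul(1, Pow(21, 2)) = Mul(1, 441) = 441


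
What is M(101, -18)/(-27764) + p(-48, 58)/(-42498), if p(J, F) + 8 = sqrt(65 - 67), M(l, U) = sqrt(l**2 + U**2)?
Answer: 4/21249 - 5*sqrt(421)/27764 - I*sqrt(2)/42498 ≈ -0.0035069 - 3.3277e-5*I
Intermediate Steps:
M(l, U) = sqrt(U**2 + l**2)
p(J, F) = -8 + I*sqrt(2) (p(J, F) = -8 + sqrt(65 - 67) = -8 + sqrt(-2) = -8 + I*sqrt(2))
M(101, -18)/(-27764) + p(-48, 58)/(-42498) = sqrt((-18)**2 + 101**2)/(-27764) + (-8 + I*sqrt(2))/(-42498) = sqrt(324 + 10201)*(-1/27764) + (-8 + I*sqrt(2))*(-1/42498) = sqrt(10525)*(-1/27764) + (4/21249 - I*sqrt(2)/42498) = (5*sqrt(421))*(-1/27764) + (4/21249 - I*sqrt(2)/42498) = -5*sqrt(421)/27764 + (4/21249 - I*sqrt(2)/42498) = 4/21249 - 5*sqrt(421)/27764 - I*sqrt(2)/42498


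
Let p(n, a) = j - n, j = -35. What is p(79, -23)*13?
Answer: -1482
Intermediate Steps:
p(n, a) = -35 - n
p(79, -23)*13 = (-35 - 1*79)*13 = (-35 - 79)*13 = -114*13 = -1482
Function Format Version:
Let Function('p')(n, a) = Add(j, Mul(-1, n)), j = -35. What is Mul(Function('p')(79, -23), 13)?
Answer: -1482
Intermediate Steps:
Function('p')(n, a) = Add(-35, Mul(-1, n))
Mul(Function('p')(79, -23), 13) = Mul(Add(-35, Mul(-1, 79)), 13) = Mul(Add(-35, -79), 13) = Mul(-114, 13) = -1482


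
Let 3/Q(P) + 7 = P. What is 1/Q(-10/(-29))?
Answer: -193/87 ≈ -2.2184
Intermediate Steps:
Q(P) = 3/(-7 + P)
1/Q(-10/(-29)) = 1/(3/(-7 - 10/(-29))) = 1/(3/(-7 - 10*(-1/29))) = 1/(3/(-7 + 10/29)) = 1/(3/(-193/29)) = 1/(3*(-29/193)) = 1/(-87/193) = -193/87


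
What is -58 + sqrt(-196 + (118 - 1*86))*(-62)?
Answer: -58 - 124*I*sqrt(41) ≈ -58.0 - 793.99*I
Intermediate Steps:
-58 + sqrt(-196 + (118 - 1*86))*(-62) = -58 + sqrt(-196 + (118 - 86))*(-62) = -58 + sqrt(-196 + 32)*(-62) = -58 + sqrt(-164)*(-62) = -58 + (2*I*sqrt(41))*(-62) = -58 - 124*I*sqrt(41)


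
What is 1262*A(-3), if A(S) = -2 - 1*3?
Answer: -6310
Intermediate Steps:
A(S) = -5 (A(S) = -2 - 3 = -5)
1262*A(-3) = 1262*(-5) = -6310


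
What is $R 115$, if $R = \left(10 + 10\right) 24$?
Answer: $55200$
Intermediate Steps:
$R = 480$ ($R = 20 \cdot 24 = 480$)
$R 115 = 480 \cdot 115 = 55200$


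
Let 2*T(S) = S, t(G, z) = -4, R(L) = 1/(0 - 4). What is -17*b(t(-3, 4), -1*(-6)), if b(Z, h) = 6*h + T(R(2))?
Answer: -4879/8 ≈ -609.88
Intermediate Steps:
R(L) = -¼ (R(L) = 1/(-4) = -¼)
T(S) = S/2
b(Z, h) = -⅛ + 6*h (b(Z, h) = 6*h + (½)*(-¼) = 6*h - ⅛ = -⅛ + 6*h)
-17*b(t(-3, 4), -1*(-6)) = -17*(-⅛ + 6*(-1*(-6))) = -17*(-⅛ + 6*6) = -17*(-⅛ + 36) = -17*287/8 = -4879/8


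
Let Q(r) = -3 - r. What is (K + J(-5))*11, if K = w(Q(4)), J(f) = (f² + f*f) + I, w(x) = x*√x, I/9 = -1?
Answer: 451 - 77*I*√7 ≈ 451.0 - 203.72*I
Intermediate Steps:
I = -9 (I = 9*(-1) = -9)
w(x) = x^(3/2)
J(f) = -9 + 2*f² (J(f) = (f² + f*f) - 9 = (f² + f²) - 9 = 2*f² - 9 = -9 + 2*f²)
K = -7*I*√7 (K = (-3 - 1*4)^(3/2) = (-3 - 4)^(3/2) = (-7)^(3/2) = -7*I*√7 ≈ -18.52*I)
(K + J(-5))*11 = (-7*I*√7 + (-9 + 2*(-5)²))*11 = (-7*I*√7 + (-9 + 2*25))*11 = (-7*I*√7 + (-9 + 50))*11 = (-7*I*√7 + 41)*11 = (41 - 7*I*√7)*11 = 451 - 77*I*√7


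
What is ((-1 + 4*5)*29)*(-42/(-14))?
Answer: 1653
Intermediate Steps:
((-1 + 4*5)*29)*(-42/(-14)) = ((-1 + 20)*29)*(-42*(-1/14)) = (19*29)*3 = 551*3 = 1653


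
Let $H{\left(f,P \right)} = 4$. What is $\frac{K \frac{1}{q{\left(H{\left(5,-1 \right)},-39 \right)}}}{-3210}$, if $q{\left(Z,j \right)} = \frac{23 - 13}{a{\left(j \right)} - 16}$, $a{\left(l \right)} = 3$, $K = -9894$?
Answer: $- \frac{21437}{5350} \approx -4.0069$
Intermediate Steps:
$q{\left(Z,j \right)} = - \frac{10}{13}$ ($q{\left(Z,j \right)} = \frac{23 - 13}{3 - 16} = \frac{10}{-13} = 10 \left(- \frac{1}{13}\right) = - \frac{10}{13}$)
$\frac{K \frac{1}{q{\left(H{\left(5,-1 \right)},-39 \right)}}}{-3210} = \frac{\left(-9894\right) \frac{1}{- \frac{10}{13}}}{-3210} = \left(-9894\right) \left(- \frac{13}{10}\right) \left(- \frac{1}{3210}\right) = \frac{64311}{5} \left(- \frac{1}{3210}\right) = - \frac{21437}{5350}$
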